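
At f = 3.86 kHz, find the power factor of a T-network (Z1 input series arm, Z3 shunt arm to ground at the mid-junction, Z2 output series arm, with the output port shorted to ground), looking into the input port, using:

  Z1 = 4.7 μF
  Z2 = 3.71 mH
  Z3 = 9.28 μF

Step 1 — Angular frequency: ω = 2π·f = 2π·3860 = 2.425e+04 rad/s.
Step 2 — Component impedances:
  Z1: Z = 1/(jωC) = -j/(ω·C) = 0 - j8.773 Ω
  Z2: Z = jωL = j·2.425e+04·0.00371 = 0 + j89.98 Ω
  Z3: Z = 1/(jωC) = -j/(ω·C) = 0 - j4.443 Ω
Step 3 — With the output port shorted to ground, the output series arm Z2 runs from the junction to ground; the shunt arm Z3 also runs from the junction to ground. They appear in parallel: Z3 || Z2 = 0 - j4.674 Ω.
Step 4 — Series with input arm Z1: Z_in = Z1 + (Z3 || Z2) = 0 - j13.45 Ω = 13.45∠-90.0° Ω.
Step 5 — Power factor: PF = cos(φ) = Re(Z)/|Z| = 0/13.45 = 0.
Step 6 — Type: Im(Z) = -13.45 ⇒ leading (phase φ = -90.0°).

PF = 0 (leading, φ = -90.0°)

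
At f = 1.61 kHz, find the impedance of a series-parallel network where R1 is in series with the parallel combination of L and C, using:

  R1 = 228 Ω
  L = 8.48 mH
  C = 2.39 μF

Step 1 — Angular frequency: ω = 2π·f = 2π·1610 = 1.012e+04 rad/s.
Step 2 — Component impedances:
  R1: Z = R = 228 Ω
  L: Z = jωL = j·1.012e+04·0.00848 = 0 + j85.78 Ω
  C: Z = 1/(jωC) = -j/(ω·C) = 0 - j41.36 Ω
Step 3 — Parallel branch: L || C = 1/(1/L + 1/C) = 0 - j79.87 Ω.
Step 4 — Series with R1: Z_total = R1 + (L || C) = 228 - j79.87 Ω = 241.6∠-19.3° Ω.

Z = 228 - j79.87 Ω = 241.6∠-19.3° Ω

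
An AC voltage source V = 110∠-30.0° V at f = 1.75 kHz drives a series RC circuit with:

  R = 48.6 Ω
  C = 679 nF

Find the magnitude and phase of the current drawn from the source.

Step 1 — Angular frequency: ω = 2π·f = 2π·1750 = 1.1e+04 rad/s.
Step 2 — Component impedances:
  R: Z = R = 48.6 Ω
  C: Z = 1/(jωC) = -j/(ω·C) = 0 - j133.9 Ω
Step 3 — Series combination: Z_total = R + C = 48.6 - j133.9 Ω = 142.5∠-70.1° Ω.
Step 4 — Source phasor: V = 110∠-30.0° V = 95.26 - j55 V.
Step 5 — Ohm's law: I = V / Z_total = (95.26 - j55) / (48.6 - j133.9) = 0.5909 + j0.4968 A.
Step 6 — Convert to polar: |I| = 0.772 A, ∠I = 40.1°.

I = 0.772∠40.1° A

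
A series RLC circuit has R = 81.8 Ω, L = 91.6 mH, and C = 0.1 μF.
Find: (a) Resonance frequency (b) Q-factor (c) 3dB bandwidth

Step 1 — Resonance: ω₀ = 1/√(LC) = 1/√(0.0916·1e-07) = 1.045e+04 rad/s.
Step 2 — f₀ = ω₀/(2π) = 1663 Hz.
Step 3 — Series Q: Q = ω₀L/R = 1.045e+04·0.0916/81.8 = 11.7.
Step 4 — Bandwidth: Δω = ω₀/Q = 893 rad/s; BW = Δω/(2π) = 142.1 Hz.

(a) f₀ = 1663 Hz  (b) Q = 11.7  (c) BW = 142.1 Hz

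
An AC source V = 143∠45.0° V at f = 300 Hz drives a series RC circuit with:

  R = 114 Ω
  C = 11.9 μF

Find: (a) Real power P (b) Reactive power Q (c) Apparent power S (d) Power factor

Step 1 — Angular frequency: ω = 2π·f = 2π·300 = 1885 rad/s.
Step 2 — Component impedances:
  R: Z = R = 114 Ω
  C: Z = 1/(jωC) = -j/(ω·C) = 0 - j44.58 Ω
Step 3 — Series combination: Z_total = R + C = 114 - j44.58 Ω = 122.4∠-21.4° Ω.
Step 4 — Source phasor: V = 143∠45.0° V = 101.1 + j101.1 V.
Step 5 — Current: I = V / Z = 0.4685 + j1.07 A = 1.168∠66.4° A.
Step 6 — Complex power: S = V·I* = 155.6 - j60.84 VA.
Step 7 — Real power: P = Re(S) = 155.6 W.
Step 8 — Reactive power: Q = Im(S) = -60.84 VAR.
Step 9 — Apparent power: |S| = 167.1 VA.
Step 10 — Power factor: PF = P/|S| = 0.9313 (leading).

(a) P = 155.6 W  (b) Q = -60.84 VAR  (c) S = 167.1 VA  (d) PF = 0.9313 (leading)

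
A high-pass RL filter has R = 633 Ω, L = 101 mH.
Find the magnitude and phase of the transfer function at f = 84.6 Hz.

Step 1 — Angular frequency: ω = 2π·84.6 = 531.6 rad/s.
Step 2 — Transfer function: H(jω) = jωL/(R + jωL).
Step 3 — Numerator jωL = j·53.69; denominator R + jωL = 633 + j53.69.
Step 4 — H = 0.007142 + j0.08421.
Step 5 — Magnitude: |H| = 0.08451 (-21.5 dB); phase: φ = 85.2°.

|H| = 0.08451 (-21.5 dB), φ = 85.2°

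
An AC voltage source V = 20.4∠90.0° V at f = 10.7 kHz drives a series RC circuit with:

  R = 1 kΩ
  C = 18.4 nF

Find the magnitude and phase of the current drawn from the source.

Step 1 — Angular frequency: ω = 2π·f = 2π·1.07e+04 = 6.723e+04 rad/s.
Step 2 — Component impedances:
  R: Z = R = 1000 Ω
  C: Z = 1/(jωC) = -j/(ω·C) = 0 - j808.4 Ω
Step 3 — Series combination: Z_total = R + C = 1000 - j808.4 Ω = 1286∠-39.0° Ω.
Step 4 — Source phasor: V = 20.4∠90.0° V = 0 + j20.4 V.
Step 5 — Ohm's law: I = V / Z_total = (0 + j20.4) / (1000 - j808.4) = -0.009974 + j0.01234 A.
Step 6 — Convert to polar: |I| = 0.01586 A, ∠I = 129.0°.

I = 0.01586∠129.0° A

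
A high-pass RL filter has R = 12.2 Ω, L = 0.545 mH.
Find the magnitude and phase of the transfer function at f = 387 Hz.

Step 1 — Angular frequency: ω = 2π·387 = 2432 rad/s.
Step 2 — Transfer function: H(jω) = jωL/(R + jωL).
Step 3 — Numerator jωL = j·1.325; denominator R + jωL = 12.2 + j1.325.
Step 4 — H = 0.01166 + j0.1074.
Step 5 — Magnitude: |H| = 0.108 (-19.3 dB); phase: φ = 83.8°.

|H| = 0.108 (-19.3 dB), φ = 83.8°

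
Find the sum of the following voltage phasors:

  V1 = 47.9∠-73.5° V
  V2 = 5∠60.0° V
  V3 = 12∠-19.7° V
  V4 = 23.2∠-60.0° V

Step 1 — Convert each phasor to rectangular form:
  V1 = 47.9·(cos(-73.5°) + j·sin(-73.5°)) = 13.6 - j45.93 V
  V2 = 5·(cos(60.0°) + j·sin(60.0°)) = 2.5 + j4.33 V
  V3 = 12·(cos(-19.7°) + j·sin(-19.7°)) = 11.3 - j4.045 V
  V4 = 23.2·(cos(-60.0°) + j·sin(-60.0°)) = 11.6 - j20.09 V
Step 2 — Sum components: V_total = 39 - j65.73 V.
Step 3 — Convert to polar: |V_total| = 76.43 V, ∠V_total = -59.3°.

V_total = 76.43∠-59.3° V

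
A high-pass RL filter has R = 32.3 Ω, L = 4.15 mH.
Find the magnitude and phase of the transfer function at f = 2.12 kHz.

Step 1 — Angular frequency: ω = 2π·2120 = 1.332e+04 rad/s.
Step 2 — Transfer function: H(jω) = jωL/(R + jωL).
Step 3 — Numerator jωL = j·55.28; denominator R + jωL = 32.3 + j55.28.
Step 4 — H = 0.7455 + j0.4356.
Step 5 — Magnitude: |H| = 0.8634 (-1.3 dB); phase: φ = 30.3°.

|H| = 0.8634 (-1.3 dB), φ = 30.3°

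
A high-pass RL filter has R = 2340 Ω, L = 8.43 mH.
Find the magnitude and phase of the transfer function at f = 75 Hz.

Step 1 — Angular frequency: ω = 2π·75 = 471.2 rad/s.
Step 2 — Transfer function: H(jω) = jωL/(R + jωL).
Step 3 — Numerator jωL = j·3.973; denominator R + jωL = 2340 + j3.973.
Step 4 — H = 2.882e-06 + j0.001698.
Step 5 — Magnitude: |H| = 0.001698 (-55.4 dB); phase: φ = 89.9°.

|H| = 0.001698 (-55.4 dB), φ = 89.9°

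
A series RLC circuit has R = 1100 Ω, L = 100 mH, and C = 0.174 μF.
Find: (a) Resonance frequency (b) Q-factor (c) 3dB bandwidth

Step 1 — Resonance condition Im(Z)=0 gives ω₀ = 1/√(LC).
Step 2 — ω₀ = 1/√(0.1·1.74e-07) = 7581 rad/s.
Step 3 — f₀ = ω₀/(2π) = 1207 Hz.
Step 4 — Series Q: Q = ω₀L/R = 7581·0.1/1100 = 0.6892.
Step 5 — 3dB bandwidth: Δω = ω₀/Q = 1.1e+04 rad/s; BW = Δω/(2π) = 1751 Hz.

(a) f₀ = 1207 Hz  (b) Q = 0.6892  (c) BW = 1751 Hz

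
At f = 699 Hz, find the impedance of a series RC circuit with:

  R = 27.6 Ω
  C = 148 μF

Step 1 — Angular frequency: ω = 2π·f = 2π·699 = 4392 rad/s.
Step 2 — Component impedances:
  R: Z = R = 27.6 Ω
  C: Z = 1/(jωC) = -j/(ω·C) = 0 - j1.538 Ω
Step 3 — Series combination: Z_total = R + C = 27.6 - j1.538 Ω = 27.64∠-3.2° Ω.

Z = 27.6 - j1.538 Ω = 27.64∠-3.2° Ω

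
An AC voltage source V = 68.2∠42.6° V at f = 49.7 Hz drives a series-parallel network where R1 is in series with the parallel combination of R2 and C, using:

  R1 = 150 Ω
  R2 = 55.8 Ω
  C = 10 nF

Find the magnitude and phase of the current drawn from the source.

Step 1 — Angular frequency: ω = 2π·f = 2π·49.7 = 312.3 rad/s.
Step 2 — Component impedances:
  R1: Z = R = 150 Ω
  R2: Z = R = 55.8 Ω
  C: Z = 1/(jωC) = -j/(ω·C) = 0 - j3.202e+05 Ω
Step 3 — Parallel branch: R2 || C = 1/(1/R2 + 1/C) = 55.8 - j0.009723 Ω.
Step 4 — Series with R1: Z_total = R1 + (R2 || C) = 205.8 - j0.009723 Ω = 205.8∠-0.0° Ω.
Step 5 — Source phasor: V = 68.2∠42.6° V = 50.2 + j46.16 V.
Step 6 — Ohm's law: I = V / Z_total = (50.2 + j46.16) / (205.8 - j0.009723) = 0.2439 + j0.2243 A.
Step 7 — Convert to polar: |I| = 0.3314 A, ∠I = 42.6°.

I = 0.3314∠42.6° A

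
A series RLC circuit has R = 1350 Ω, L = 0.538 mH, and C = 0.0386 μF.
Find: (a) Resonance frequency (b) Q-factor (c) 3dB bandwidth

Step 1 — Resonance condition Im(Z)=0 gives ω₀ = 1/√(LC).
Step 2 — ω₀ = 1/√(0.000538·3.86e-08) = 2.194e+05 rad/s.
Step 3 — f₀ = ω₀/(2π) = 3.492e+04 Hz.
Step 4 — Series Q: Q = ω₀L/R = 2.194e+05·0.000538/1350 = 0.08745.
Step 5 — 3dB bandwidth: Δω = ω₀/Q = 2.509e+06 rad/s; BW = Δω/(2π) = 3.994e+05 Hz.

(a) f₀ = 3.492e+04 Hz  (b) Q = 0.08745  (c) BW = 3.994e+05 Hz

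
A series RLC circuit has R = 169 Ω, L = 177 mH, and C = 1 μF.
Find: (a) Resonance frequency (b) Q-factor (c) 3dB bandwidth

Step 1 — Resonance: ω₀ = 1/√(LC) = 1/√(0.177·1e-06) = 2377 rad/s.
Step 2 — f₀ = ω₀/(2π) = 378.3 Hz.
Step 3 — Series Q: Q = ω₀L/R = 2377·0.177/169 = 2.489.
Step 4 — Bandwidth: Δω = ω₀/Q = 954.8 rad/s; BW = Δω/(2π) = 152 Hz.

(a) f₀ = 378.3 Hz  (b) Q = 2.489  (c) BW = 152 Hz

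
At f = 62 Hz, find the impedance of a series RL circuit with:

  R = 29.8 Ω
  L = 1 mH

Step 1 — Angular frequency: ω = 2π·f = 2π·62 = 389.6 rad/s.
Step 2 — Component impedances:
  R: Z = R = 29.8 Ω
  L: Z = jωL = j·389.6·0.001 = 0 + j0.3896 Ω
Step 3 — Series combination: Z_total = R + L = 29.8 + j0.3896 Ω = 29.8∠0.7° Ω.

Z = 29.8 + j0.3896 Ω = 29.8∠0.7° Ω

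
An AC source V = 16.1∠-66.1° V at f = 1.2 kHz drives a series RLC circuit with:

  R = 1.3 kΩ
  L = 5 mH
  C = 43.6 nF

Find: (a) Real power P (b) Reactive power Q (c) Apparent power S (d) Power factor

Step 1 — Angular frequency: ω = 2π·f = 2π·1200 = 7540 rad/s.
Step 2 — Component impedances:
  R: Z = R = 1300 Ω
  L: Z = jωL = j·7540·0.005 = 0 + j37.7 Ω
  C: Z = 1/(jωC) = -j/(ω·C) = 0 - j3042 Ω
Step 3 — Series combination: Z_total = R + L + C = 1300 - j3004 Ω = 3273∠-66.6° Ω.
Step 4 — Source phasor: V = 16.1∠-66.1° V = 6.523 - j14.72 V.
Step 5 — Current: I = V / Z = 0.004918 + j4.3e-05 A = 0.004918∠0.5° A.
Step 6 — Complex power: S = V·I* = 0.03145 - j0.07267 VA.
Step 7 — Real power: P = Re(S) = 0.03145 W.
Step 8 — Reactive power: Q = Im(S) = -0.07267 VAR.
Step 9 — Apparent power: |S| = 0.07919 VA.
Step 10 — Power factor: PF = P/|S| = 0.3971 (leading).

(a) P = 0.03145 W  (b) Q = -0.07267 VAR  (c) S = 0.07919 VA  (d) PF = 0.3971 (leading)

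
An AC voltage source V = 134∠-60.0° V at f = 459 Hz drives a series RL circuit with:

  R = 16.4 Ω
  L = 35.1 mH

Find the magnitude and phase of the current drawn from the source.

Step 1 — Angular frequency: ω = 2π·f = 2π·459 = 2884 rad/s.
Step 2 — Component impedances:
  R: Z = R = 16.4 Ω
  L: Z = jωL = j·2884·0.0351 = 0 + j101.2 Ω
Step 3 — Series combination: Z_total = R + L = 16.4 + j101.2 Ω = 102.5∠80.8° Ω.
Step 4 — Source phasor: V = 134∠-60.0° V = 67 - j116 V.
Step 5 — Ohm's law: I = V / Z_total = (67 - j116) / (16.4 + j101.2) = -1.013 - j0.8259 A.
Step 6 — Convert to polar: |I| = 1.307 A, ∠I = -140.8°.

I = 1.307∠-140.8° A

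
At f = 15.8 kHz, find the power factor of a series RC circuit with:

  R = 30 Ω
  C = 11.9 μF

Step 1 — Angular frequency: ω = 2π·f = 2π·1.58e+04 = 9.927e+04 rad/s.
Step 2 — Component impedances:
  R: Z = R = 30 Ω
  C: Z = 1/(jωC) = -j/(ω·C) = 0 - j0.8465 Ω
Step 3 — Series combination: Z_total = R + C = 30 - j0.8465 Ω = 30.01∠-1.6° Ω.
Step 4 — Power factor: PF = cos(φ) = Re(Z)/|Z| = 30/30.012 = 0.9996.
Step 5 — Type: Im(Z) = -0.8465 ⇒ leading (phase φ = -1.6°).

PF = 0.9996 (leading, φ = -1.6°)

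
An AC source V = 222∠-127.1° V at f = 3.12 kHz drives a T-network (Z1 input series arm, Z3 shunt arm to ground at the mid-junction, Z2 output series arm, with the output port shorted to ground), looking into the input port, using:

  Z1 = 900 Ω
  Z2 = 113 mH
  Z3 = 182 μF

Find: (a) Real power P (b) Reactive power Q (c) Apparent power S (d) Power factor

Step 1 — Angular frequency: ω = 2π·f = 2π·3120 = 1.96e+04 rad/s.
Step 2 — Component impedances:
  Z1: Z = R = 900 Ω
  Z2: Z = jωL = j·1.96e+04·0.113 = 0 + j2215 Ω
  Z3: Z = 1/(jωC) = -j/(ω·C) = 0 - j0.2803 Ω
Step 3 — With the output port shorted to ground, the output series arm Z2 runs from the junction to ground; the shunt arm Z3 also runs from the junction to ground. They appear in parallel: Z3 || Z2 = 0 - j0.2803 Ω.
Step 4 — Series with input arm Z1: Z_in = Z1 + (Z3 || Z2) = 900 - j0.2803 Ω = 900∠-0.0° Ω.
Step 5 — Source phasor: V = 222∠-127.1° V = -133.9 - j177.1 V.
Step 6 — Current: I = V / Z = -0.1487 - j0.1968 A = 0.2467∠-127.1° A.
Step 7 — Complex power: S = V·I* = 54.76 - j0.01706 VA.
Step 8 — Real power: P = Re(S) = 54.76 W.
Step 9 — Reactive power: Q = Im(S) = -0.01706 VAR.
Step 10 — Apparent power: |S| = 54.76 VA.
Step 11 — Power factor: PF = P/|S| = 1 (leading).

(a) P = 54.76 W  (b) Q = -0.01706 VAR  (c) S = 54.76 VA  (d) PF = 1 (leading)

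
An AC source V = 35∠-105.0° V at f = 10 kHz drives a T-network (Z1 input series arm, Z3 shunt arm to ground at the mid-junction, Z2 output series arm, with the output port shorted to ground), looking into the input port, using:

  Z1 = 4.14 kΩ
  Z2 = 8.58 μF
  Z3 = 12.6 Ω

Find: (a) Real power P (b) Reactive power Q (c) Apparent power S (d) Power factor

Step 1 — Angular frequency: ω = 2π·f = 2π·1e+04 = 6.283e+04 rad/s.
Step 2 — Component impedances:
  Z1: Z = R = 4140 Ω
  Z2: Z = 1/(jωC) = -j/(ω·C) = 0 - j1.855 Ω
  Z3: Z = R = 12.6 Ω
Step 3 — With the output port shorted to ground, the output series arm Z2 runs from the junction to ground; the shunt arm Z3 also runs from the junction to ground. They appear in parallel: Z3 || Z2 = 0.2673 - j1.816 Ω.
Step 4 — Series with input arm Z1: Z_in = Z1 + (Z3 || Z2) = 4140 - j1.816 Ω = 4140∠-0.0° Ω.
Step 5 — Source phasor: V = 35∠-105.0° V = -9.059 - j33.81 V.
Step 6 — Current: I = V / Z = -0.002184 - j0.008166 A = 0.008454∠-105.0° A.
Step 7 — Complex power: S = V·I* = 0.2959 - j0.0001297 VA.
Step 8 — Real power: P = Re(S) = 0.2959 W.
Step 9 — Reactive power: Q = Im(S) = -0.0001297 VAR.
Step 10 — Apparent power: |S| = 0.2959 VA.
Step 11 — Power factor: PF = P/|S| = 1 (leading).

(a) P = 0.2959 W  (b) Q = -0.0001297 VAR  (c) S = 0.2959 VA  (d) PF = 1 (leading)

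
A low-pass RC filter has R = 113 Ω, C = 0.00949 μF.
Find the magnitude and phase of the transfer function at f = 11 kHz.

Step 1 — Angular frequency: ω = 2π·1.1e+04 = 6.912e+04 rad/s.
Step 2 — Transfer function: H(jω) = 1/(1 + jωRC).
Step 3 — Denominator: 1 + jωRC = 1 + j·6.912e+04·113·9.49e-09 = 1 + j0.07412.
Step 4 — H = 0.9945 - j0.07371.
Step 5 — Magnitude: |H| = 0.9973 (-0.0 dB); phase: φ = -4.2°.

|H| = 0.9973 (-0.0 dB), φ = -4.2°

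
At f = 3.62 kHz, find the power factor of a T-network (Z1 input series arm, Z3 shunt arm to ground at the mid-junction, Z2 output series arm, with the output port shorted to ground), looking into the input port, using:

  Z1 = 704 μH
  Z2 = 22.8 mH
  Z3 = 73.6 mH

Step 1 — Angular frequency: ω = 2π·f = 2π·3620 = 2.275e+04 rad/s.
Step 2 — Component impedances:
  Z1: Z = jωL = j·2.275e+04·0.000704 = 0 + j16.01 Ω
  Z2: Z = jωL = j·2.275e+04·0.0228 = 0 + j518.6 Ω
  Z3: Z = jωL = j·2.275e+04·0.0736 = 0 + j1674 Ω
Step 3 — With the output port shorted to ground, the output series arm Z2 runs from the junction to ground; the shunt arm Z3 also runs from the junction to ground. They appear in parallel: Z3 || Z2 = 0 + j395.9 Ω.
Step 4 — Series with input arm Z1: Z_in = Z1 + (Z3 || Z2) = 0 + j411.9 Ω = 411.9∠90.0° Ω.
Step 5 — Power factor: PF = cos(φ) = Re(Z)/|Z| = 0/411.9 = 0.
Step 6 — Type: Im(Z) = 411.9 ⇒ lagging (phase φ = 90.0°).

PF = 0 (lagging, φ = 90.0°)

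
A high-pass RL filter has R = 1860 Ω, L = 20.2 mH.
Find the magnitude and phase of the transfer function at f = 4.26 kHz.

Step 1 — Angular frequency: ω = 2π·4260 = 2.677e+04 rad/s.
Step 2 — Transfer function: H(jω) = jωL/(R + jωL).
Step 3 — Numerator jωL = j·540.7; denominator R + jωL = 1860 + j540.7.
Step 4 — H = 0.07792 + j0.268.
Step 5 — Magnitude: |H| = 0.2791 (-11.1 dB); phase: φ = 73.8°.

|H| = 0.2791 (-11.1 dB), φ = 73.8°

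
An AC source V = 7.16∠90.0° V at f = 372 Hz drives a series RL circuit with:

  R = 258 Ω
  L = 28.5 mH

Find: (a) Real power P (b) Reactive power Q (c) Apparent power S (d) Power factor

Step 1 — Angular frequency: ω = 2π·f = 2π·372 = 2337 rad/s.
Step 2 — Component impedances:
  R: Z = R = 258 Ω
  L: Z = jωL = j·2337·0.0285 = 0 + j66.61 Ω
Step 3 — Series combination: Z_total = R + L = 258 + j66.61 Ω = 266.5∠14.5° Ω.
Step 4 — Source phasor: V = 7.16∠90.0° V = 0 + j7.16 V.
Step 5 — Current: I = V / Z = 0.006718 + j0.02602 A = 0.02687∠75.5° A.
Step 6 — Complex power: S = V·I* = 0.1863 + j0.0481 VA.
Step 7 — Real power: P = Re(S) = 0.1863 W.
Step 8 — Reactive power: Q = Im(S) = 0.0481 VAR.
Step 9 — Apparent power: |S| = 0.1924 VA.
Step 10 — Power factor: PF = P/|S| = 0.9682 (lagging).

(a) P = 0.1863 W  (b) Q = 0.0481 VAR  (c) S = 0.1924 VA  (d) PF = 0.9682 (lagging)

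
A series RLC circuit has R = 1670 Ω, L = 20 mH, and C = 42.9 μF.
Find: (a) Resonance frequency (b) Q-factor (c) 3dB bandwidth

Step 1 — Resonance condition Im(Z)=0 gives ω₀ = 1/√(LC).
Step 2 — ω₀ = 1/√(0.02·4.29e-05) = 1080 rad/s.
Step 3 — f₀ = ω₀/(2π) = 171.8 Hz.
Step 4 — Series Q: Q = ω₀L/R = 1080·0.02/1670 = 0.01293.
Step 5 — 3dB bandwidth: Δω = ω₀/Q = 8.35e+04 rad/s; BW = Δω/(2π) = 1.329e+04 Hz.

(a) f₀ = 171.8 Hz  (b) Q = 0.01293  (c) BW = 1.329e+04 Hz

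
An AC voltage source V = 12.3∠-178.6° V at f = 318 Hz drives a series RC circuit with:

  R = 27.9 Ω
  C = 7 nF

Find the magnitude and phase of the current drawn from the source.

Step 1 — Angular frequency: ω = 2π·f = 2π·318 = 1998 rad/s.
Step 2 — Component impedances:
  R: Z = R = 27.9 Ω
  C: Z = 1/(jωC) = -j/(ω·C) = 0 - j7.15e+04 Ω
Step 3 — Series combination: Z_total = R + C = 27.9 - j7.15e+04 Ω = 7.15e+04∠-90.0° Ω.
Step 4 — Source phasor: V = 12.3∠-178.6° V = -12.3 - j0.3005 V.
Step 5 — Ohm's law: I = V / Z_total = (-12.3 - j0.3005) / (27.9 - j7.15e+04) = 4.136e-06 - j0.000172 A.
Step 6 — Convert to polar: |I| = 0.000172 A, ∠I = -88.6°.

I = 0.000172∠-88.6° A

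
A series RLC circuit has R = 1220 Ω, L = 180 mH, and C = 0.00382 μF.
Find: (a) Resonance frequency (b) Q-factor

Step 1 — Resonance condition Im(Z)=0 gives ω₀ = 1/√(LC).
Step 2 — ω₀ = 1/√(0.18·3.82e-09) = 3.814e+04 rad/s.
Step 3 — f₀ = ω₀/(2π) = 6069 Hz.
Step 4 — Series Q: Q = ω₀L/R = 3.814e+04·0.18/1220 = 5.627.

(a) f₀ = 6069 Hz  (b) Q = 5.627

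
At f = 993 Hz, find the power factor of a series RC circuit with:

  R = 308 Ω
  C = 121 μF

Step 1 — Angular frequency: ω = 2π·f = 2π·993 = 6239 rad/s.
Step 2 — Component impedances:
  R: Z = R = 308 Ω
  C: Z = 1/(jωC) = -j/(ω·C) = 0 - j1.325 Ω
Step 3 — Series combination: Z_total = R + C = 308 - j1.325 Ω = 308∠-0.2° Ω.
Step 4 — Power factor: PF = cos(φ) = Re(Z)/|Z| = 308/308 = 1.
Step 5 — Type: Im(Z) = -1.325 ⇒ leading (phase φ = -0.2°).

PF = 1 (leading, φ = -0.2°)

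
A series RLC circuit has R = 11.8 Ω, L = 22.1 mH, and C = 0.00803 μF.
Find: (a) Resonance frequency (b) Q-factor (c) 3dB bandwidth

Step 1 — Resonance: ω₀ = 1/√(LC) = 1/√(0.0221·8.03e-09) = 7.507e+04 rad/s.
Step 2 — f₀ = ω₀/(2π) = 1.195e+04 Hz.
Step 3 — Series Q: Q = ω₀L/R = 7.507e+04·0.0221/11.8 = 140.6.
Step 4 — Bandwidth: Δω = ω₀/Q = 533.9 rad/s; BW = Δω/(2π) = 84.98 Hz.

(a) f₀ = 1.195e+04 Hz  (b) Q = 140.6  (c) BW = 84.98 Hz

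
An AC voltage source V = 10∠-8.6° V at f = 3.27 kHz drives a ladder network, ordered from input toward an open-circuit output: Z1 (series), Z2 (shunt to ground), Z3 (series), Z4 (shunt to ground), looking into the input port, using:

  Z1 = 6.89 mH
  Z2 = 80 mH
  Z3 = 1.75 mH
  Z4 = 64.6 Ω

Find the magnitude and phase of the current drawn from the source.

Step 1 — Angular frequency: ω = 2π·f = 2π·3270 = 2.055e+04 rad/s.
Step 2 — Component impedances:
  Z1: Z = jωL = j·2.055e+04·0.00689 = 0 + j141.6 Ω
  Z2: Z = jωL = j·2.055e+04·0.08 = 0 + j1644 Ω
  Z3: Z = jωL = j·2.055e+04·0.00175 = 0 + j35.96 Ω
  Z4: Z = R = 64.6 Ω
Step 3 — Ladder network (open output): work backward from the far end, alternating series and parallel combinations. Z_in = 61.77 + j179.1 Ω = 189.5∠71.0° Ω.
Step 4 — Source phasor: V = 10∠-8.6° V = 9.888 - j1.495 V.
Step 5 — Ohm's law: I = V / Z_total = (9.888 - j1.495) / (61.77 + j179.1) = 0.009552 - j0.05191 A.
Step 6 — Convert to polar: |I| = 0.05278 A, ∠I = -79.6°.

I = 0.05278∠-79.6° A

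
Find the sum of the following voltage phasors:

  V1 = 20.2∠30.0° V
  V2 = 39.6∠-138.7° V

Step 1 — Convert each phasor to rectangular form:
  V1 = 20.2·(cos(30.0°) + j·sin(30.0°)) = 17.49 + j10.1 V
  V2 = 39.6·(cos(-138.7°) + j·sin(-138.7°)) = -29.75 - j26.14 V
Step 2 — Sum components: V_total = -12.26 - j16.04 V.
Step 3 — Convert to polar: |V_total| = 20.18 V, ∠V_total = -127.4°.

V_total = 20.18∠-127.4° V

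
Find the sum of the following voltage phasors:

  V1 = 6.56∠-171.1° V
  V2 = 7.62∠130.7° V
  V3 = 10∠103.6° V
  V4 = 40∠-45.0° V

Step 1 — Convert each phasor to rectangular form:
  V1 = 6.56·(cos(-171.1°) + j·sin(-171.1°)) = -6.481 - j1.015 V
  V2 = 7.62·(cos(130.7°) + j·sin(130.7°)) = -4.969 + j5.777 V
  V3 = 10·(cos(103.6°) + j·sin(103.6°)) = -2.351 + j9.72 V
  V4 = 40·(cos(-45.0°) + j·sin(-45.0°)) = 28.28 - j28.28 V
Step 2 — Sum components: V_total = 14.48 - j13.8 V.
Step 3 — Convert to polar: |V_total| = 20.01 V, ∠V_total = -43.6°.

V_total = 20.01∠-43.6° V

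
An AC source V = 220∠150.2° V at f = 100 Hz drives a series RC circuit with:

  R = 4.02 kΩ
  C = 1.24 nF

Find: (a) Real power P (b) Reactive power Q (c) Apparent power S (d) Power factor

Step 1 — Angular frequency: ω = 2π·f = 2π·100 = 628.3 rad/s.
Step 2 — Component impedances:
  R: Z = R = 4020 Ω
  C: Z = 1/(jωC) = -j/(ω·C) = 0 - j1.284e+06 Ω
Step 3 — Series combination: Z_total = R + C = 4020 - j1.284e+06 Ω = 1.284e+06∠-89.8° Ω.
Step 4 — Source phasor: V = 220∠150.2° V = -190.9 + j109.3 V.
Step 5 — Current: I = V / Z = -8.565e-05 - j0.0001485 A = 0.0001714∠-120.0° A.
Step 6 — Complex power: S = V·I* = 0.0001181 - j0.03771 VA.
Step 7 — Real power: P = Re(S) = 0.0001181 W.
Step 8 — Reactive power: Q = Im(S) = -0.03771 VAR.
Step 9 — Apparent power: |S| = 0.03771 VA.
Step 10 — Power factor: PF = P/|S| = 0.003132 (leading).

(a) P = 0.0001181 W  (b) Q = -0.03771 VAR  (c) S = 0.03771 VA  (d) PF = 0.003132 (leading)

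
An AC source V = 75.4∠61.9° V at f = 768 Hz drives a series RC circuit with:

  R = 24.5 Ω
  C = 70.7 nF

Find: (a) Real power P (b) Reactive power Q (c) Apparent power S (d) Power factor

Step 1 — Angular frequency: ω = 2π·f = 2π·768 = 4825 rad/s.
Step 2 — Component impedances:
  R: Z = R = 24.5 Ω
  C: Z = 1/(jωC) = -j/(ω·C) = 0 - j2931 Ω
Step 3 — Series combination: Z_total = R + C = 24.5 - j2931 Ω = 2931∠-89.5° Ω.
Step 4 — Source phasor: V = 75.4∠61.9° V = 35.51 + j66.51 V.
Step 5 — Current: I = V / Z = -0.02259 + j0.0123 A = 0.02572∠151.4° A.
Step 6 — Complex power: S = V·I* = 0.01621 - j1.939 VA.
Step 7 — Real power: P = Re(S) = 0.01621 W.
Step 8 — Reactive power: Q = Im(S) = -1.939 VAR.
Step 9 — Apparent power: |S| = 1.939 VA.
Step 10 — Power factor: PF = P/|S| = 0.008358 (leading).

(a) P = 0.01621 W  (b) Q = -1.939 VAR  (c) S = 1.939 VA  (d) PF = 0.008358 (leading)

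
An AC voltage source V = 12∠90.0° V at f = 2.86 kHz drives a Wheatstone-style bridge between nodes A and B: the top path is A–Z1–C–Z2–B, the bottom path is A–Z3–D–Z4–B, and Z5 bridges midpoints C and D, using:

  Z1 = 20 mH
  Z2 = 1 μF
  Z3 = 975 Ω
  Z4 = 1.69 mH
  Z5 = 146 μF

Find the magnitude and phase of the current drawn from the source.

Step 1 — Angular frequency: ω = 2π·f = 2π·2860 = 1.797e+04 rad/s.
Step 2 — Component impedances:
  Z1: Z = jωL = j·1.797e+04·0.02 = 0 + j359.4 Ω
  Z2: Z = 1/(jωC) = -j/(ω·C) = 0 - j55.65 Ω
  Z3: Z = R = 975 Ω
  Z4: Z = jωL = j·1.797e+04·0.00169 = 0 + j30.37 Ω
  Z5: Z = 1/(jωC) = -j/(ω·C) = 0 - j0.3812 Ω
Step 3 — Bridge requires nodal analysis (the Z5 bridge couples midpoints C and D, so the two paths cannot be reduced to a simple series/parallel combination). Setting node B to ground and injecting 1 A at node A, the 3-node admittance system at A, C, D solves to V_A = Z_AB = 116.1 + j381.7 Ω = 398.9∠73.1° Ω.
Step 4 — Source phasor: V = 12∠90.0° V = 0 + j12 V.
Step 5 — Ohm's law: I = V / Z_total = (0 + j12) / (116.1 + j381.7) = 0.02878 + j0.008755 A.
Step 6 — Convert to polar: |I| = 0.03008 A, ∠I = 16.9°.

I = 0.03008∠16.9° A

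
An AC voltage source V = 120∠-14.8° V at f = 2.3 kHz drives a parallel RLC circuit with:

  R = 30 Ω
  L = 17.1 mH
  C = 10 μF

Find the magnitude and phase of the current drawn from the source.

Step 1 — Angular frequency: ω = 2π·f = 2π·2300 = 1.445e+04 rad/s.
Step 2 — Component impedances:
  R: Z = R = 30 Ω
  L: Z = jωL = j·1.445e+04·0.0171 = 0 + j247.1 Ω
  C: Z = 1/(jωC) = -j/(ω·C) = 0 - j6.92 Ω
Step 3 — Parallel combination: 1/Z_total = 1/R + 1/L + 1/C; Z_total = 1.599 - j6.74 Ω = 6.927∠-76.7° Ω.
Step 4 — Source phasor: V = 120∠-14.8° V = 116 - j30.65 V.
Step 5 — Ohm's law: I = V / Z_total = (116 - j30.65) / (1.599 - j6.74) = 8.173 + j15.27 A.
Step 6 — Convert to polar: |I| = 17.32 A, ∠I = 61.9°.

I = 17.32∠61.9° A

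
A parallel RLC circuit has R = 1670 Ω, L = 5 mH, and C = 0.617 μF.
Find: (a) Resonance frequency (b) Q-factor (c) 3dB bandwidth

Step 1 — Resonance: ω₀ = 1/√(LC) = 1/√(0.005·6.17e-07) = 1.8e+04 rad/s.
Step 2 — f₀ = ω₀/(2π) = 2865 Hz.
Step 3 — Parallel Q: Q = R/(ω₀L) = 1670/(1.8e+04·0.005) = 18.55.
Step 4 — Bandwidth: Δω = ω₀/Q = 970.5 rad/s; BW = Δω/(2π) = 154.5 Hz.

(a) f₀ = 2865 Hz  (b) Q = 18.55  (c) BW = 154.5 Hz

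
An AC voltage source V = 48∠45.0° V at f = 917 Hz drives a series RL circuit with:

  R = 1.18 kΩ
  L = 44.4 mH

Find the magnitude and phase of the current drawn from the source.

Step 1 — Angular frequency: ω = 2π·f = 2π·917 = 5762 rad/s.
Step 2 — Component impedances:
  R: Z = R = 1180 Ω
  L: Z = jωL = j·5762·0.0444 = 0 + j255.8 Ω
Step 3 — Series combination: Z_total = R + L = 1180 + j255.8 Ω = 1207∠12.2° Ω.
Step 4 — Source phasor: V = 48∠45.0° V = 33.94 + j33.94 V.
Step 5 — Ohm's law: I = V / Z_total = (33.94 + j33.94) / (1180 + j255.8) = 0.03343 + j0.02152 A.
Step 6 — Convert to polar: |I| = 0.03975 A, ∠I = 32.8°.

I = 0.03975∠32.8° A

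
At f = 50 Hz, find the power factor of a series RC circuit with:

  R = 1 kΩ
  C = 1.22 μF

Step 1 — Angular frequency: ω = 2π·f = 2π·50 = 314.2 rad/s.
Step 2 — Component impedances:
  R: Z = R = 1000 Ω
  C: Z = 1/(jωC) = -j/(ω·C) = 0 - j2609 Ω
Step 3 — Series combination: Z_total = R + C = 1000 - j2609 Ω = 2794∠-69.0° Ω.
Step 4 — Power factor: PF = cos(φ) = Re(Z)/|Z| = 1000/2794 = 0.3579.
Step 5 — Type: Im(Z) = -2609 ⇒ leading (phase φ = -69.0°).

PF = 0.3579 (leading, φ = -69.0°)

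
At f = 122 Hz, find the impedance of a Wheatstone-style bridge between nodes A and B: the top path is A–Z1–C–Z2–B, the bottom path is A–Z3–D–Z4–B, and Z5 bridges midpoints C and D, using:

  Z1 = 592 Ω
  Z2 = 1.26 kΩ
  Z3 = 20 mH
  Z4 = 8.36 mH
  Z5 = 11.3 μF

Step 1 — Angular frequency: ω = 2π·f = 2π·122 = 766.5 rad/s.
Step 2 — Component impedances:
  Z1: Z = R = 592 Ω
  Z2: Z = R = 1260 Ω
  Z3: Z = jωL = j·766.5·0.02 = 0 + j15.33 Ω
  Z4: Z = jωL = j·766.5·0.00836 = 0 + j6.408 Ω
  Z5: Z = 1/(jωC) = -j/(ω·C) = 0 - j115.4 Ω
Step 3 — Bridge requires nodal analysis (the Z5 bridge couples midpoints C and D, so the two paths cannot be reduced to a simple series/parallel combination). Setting node B to ground and injecting 1 A at node A, the 3-node admittance system at A, C, D solves to V_A = Z_AB = 0.4189 + j21.78 Ω = 21.78∠88.9° Ω.

Z = 0.4189 + j21.78 Ω = 21.78∠88.9° Ω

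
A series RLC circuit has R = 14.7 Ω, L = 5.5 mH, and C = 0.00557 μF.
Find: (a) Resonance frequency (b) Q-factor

Step 1 — Resonance condition Im(Z)=0 gives ω₀ = 1/√(LC).
Step 2 — ω₀ = 1/√(0.0055·5.57e-09) = 1.807e+05 rad/s.
Step 3 — f₀ = ω₀/(2π) = 2.875e+04 Hz.
Step 4 — Series Q: Q = ω₀L/R = 1.807e+05·0.0055/14.7 = 67.6.

(a) f₀ = 2.875e+04 Hz  (b) Q = 67.6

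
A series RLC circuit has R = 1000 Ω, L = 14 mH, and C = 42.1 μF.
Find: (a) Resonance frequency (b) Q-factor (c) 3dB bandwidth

Step 1 — Resonance condition Im(Z)=0 gives ω₀ = 1/√(LC).
Step 2 — ω₀ = 1/√(0.014·4.21e-05) = 1303 rad/s.
Step 3 — f₀ = ω₀/(2π) = 207.3 Hz.
Step 4 — Series Q: Q = ω₀L/R = 1303·0.014/1000 = 0.01824.
Step 5 — 3dB bandwidth: Δω = ω₀/Q = 7.143e+04 rad/s; BW = Δω/(2π) = 1.137e+04 Hz.

(a) f₀ = 207.3 Hz  (b) Q = 0.01824  (c) BW = 1.137e+04 Hz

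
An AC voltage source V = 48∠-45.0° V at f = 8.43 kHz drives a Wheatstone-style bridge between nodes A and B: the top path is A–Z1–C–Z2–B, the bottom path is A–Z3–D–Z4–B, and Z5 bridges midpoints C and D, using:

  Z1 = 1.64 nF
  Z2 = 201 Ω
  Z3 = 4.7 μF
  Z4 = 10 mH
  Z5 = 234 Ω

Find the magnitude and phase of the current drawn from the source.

Step 1 — Angular frequency: ω = 2π·f = 2π·8430 = 5.297e+04 rad/s.
Step 2 — Component impedances:
  Z1: Z = 1/(jωC) = -j/(ω·C) = 0 - j1.151e+04 Ω
  Z2: Z = R = 201 Ω
  Z3: Z = 1/(jωC) = -j/(ω·C) = 0 - j4.017 Ω
  Z4: Z = jωL = j·5.297e+04·0.01 = 0 + j529.7 Ω
  Z5: Z = R = 234 Ω
Step 3 — Bridge requires nodal analysis (the Z5 bridge couples midpoints C and D, so the two paths cannot be reduced to a simple series/parallel combination). Setting node B to ground and injecting 1 A at node A, the 3-node admittance system at A, C, D solves to V_A = Z_AB = 262.5 + j208.7 Ω = 335.3∠38.5° Ω.
Step 4 — Source phasor: V = 48∠-45.0° V = 33.94 - j33.94 V.
Step 5 — Ohm's law: I = V / Z_total = (33.94 - j33.94) / (262.5 + j208.7) = 0.01625 - j0.1422 A.
Step 6 — Convert to polar: |I| = 0.1432 A, ∠I = -83.5°.

I = 0.1432∠-83.5° A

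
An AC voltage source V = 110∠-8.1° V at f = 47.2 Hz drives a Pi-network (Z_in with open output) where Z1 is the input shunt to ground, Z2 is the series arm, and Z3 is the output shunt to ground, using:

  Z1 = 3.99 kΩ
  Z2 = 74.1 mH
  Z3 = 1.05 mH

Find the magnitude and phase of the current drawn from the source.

Step 1 — Angular frequency: ω = 2π·f = 2π·47.2 = 296.6 rad/s.
Step 2 — Component impedances:
  Z1: Z = R = 3990 Ω
  Z2: Z = jωL = j·296.6·0.0741 = 0 + j21.98 Ω
  Z3: Z = jωL = j·296.6·0.00105 = 0 + j0.3114 Ω
Step 3 — With open output, the series arm Z2 and the output shunt Z3 appear in series to ground: Z2 + Z3 = 0 + j22.29 Ω.
Step 4 — Parallel with input shunt Z1: Z_in = Z1 || (Z2 + Z3) = 0.1245 + j22.29 Ω = 22.29∠89.7° Ω.
Step 5 — Source phasor: V = 110∠-8.1° V = 108.9 - j15.5 V.
Step 6 — Ohm's law: I = V / Z_total = (108.9 - j15.5) / (0.1245 + j22.29) = -0.6681 - j4.89 A.
Step 7 — Convert to polar: |I| = 4.936 A, ∠I = -97.8°.

I = 4.936∠-97.8° A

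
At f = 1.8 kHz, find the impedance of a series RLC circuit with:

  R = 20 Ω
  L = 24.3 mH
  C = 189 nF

Step 1 — Angular frequency: ω = 2π·f = 2π·1800 = 1.131e+04 rad/s.
Step 2 — Component impedances:
  R: Z = R = 20 Ω
  L: Z = jωL = j·1.131e+04·0.0243 = 0 + j274.8 Ω
  C: Z = 1/(jωC) = -j/(ω·C) = 0 - j467.8 Ω
Step 3 — Series combination: Z_total = R + L + C = 20 - j193 Ω = 194∠-84.1° Ω.

Z = 20 - j193 Ω = 194∠-84.1° Ω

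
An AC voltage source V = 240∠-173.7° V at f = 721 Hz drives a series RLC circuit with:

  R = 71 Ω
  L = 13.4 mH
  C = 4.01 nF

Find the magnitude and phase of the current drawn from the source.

Step 1 — Angular frequency: ω = 2π·f = 2π·721 = 4530 rad/s.
Step 2 — Component impedances:
  R: Z = R = 71 Ω
  L: Z = jωL = j·4530·0.0134 = 0 + j60.7 Ω
  C: Z = 1/(jωC) = -j/(ω·C) = 0 - j5.505e+04 Ω
Step 3 — Series combination: Z_total = R + L + C = 71 - j5.499e+04 Ω = 5.499e+04∠-89.9° Ω.
Step 4 — Source phasor: V = 240∠-173.7° V = -238.6 - j26.34 V.
Step 5 — Ohm's law: I = V / Z_total = (-238.6 - j26.34) / (71 - j5.499e+04) = 0.0004733 - j0.004339 A.
Step 6 — Convert to polar: |I| = 0.004365 A, ∠I = -83.8°.

I = 0.004365∠-83.8° A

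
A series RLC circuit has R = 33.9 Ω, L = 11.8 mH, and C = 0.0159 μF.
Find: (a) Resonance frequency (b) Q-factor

Step 1 — Resonance condition Im(Z)=0 gives ω₀ = 1/√(LC).
Step 2 — ω₀ = 1/√(0.0118·1.59e-08) = 7.301e+04 rad/s.
Step 3 — f₀ = ω₀/(2π) = 1.162e+04 Hz.
Step 4 — Series Q: Q = ω₀L/R = 7.301e+04·0.0118/33.9 = 25.41.

(a) f₀ = 1.162e+04 Hz  (b) Q = 25.41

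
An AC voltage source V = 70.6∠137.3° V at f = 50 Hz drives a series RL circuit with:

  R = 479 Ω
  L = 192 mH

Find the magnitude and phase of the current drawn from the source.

Step 1 — Angular frequency: ω = 2π·f = 2π·50 = 314.2 rad/s.
Step 2 — Component impedances:
  R: Z = R = 479 Ω
  L: Z = jωL = j·314.2·0.192 = 0 + j60.32 Ω
Step 3 — Series combination: Z_total = R + L = 479 + j60.32 Ω = 482.8∠7.2° Ω.
Step 4 — Source phasor: V = 70.6∠137.3° V = -51.88 + j47.88 V.
Step 5 — Ohm's law: I = V / Z_total = (-51.88 + j47.88) / (479 + j60.32) = -0.09424 + j0.1118 A.
Step 6 — Convert to polar: |I| = 0.1462 A, ∠I = 130.1°.

I = 0.1462∠130.1° A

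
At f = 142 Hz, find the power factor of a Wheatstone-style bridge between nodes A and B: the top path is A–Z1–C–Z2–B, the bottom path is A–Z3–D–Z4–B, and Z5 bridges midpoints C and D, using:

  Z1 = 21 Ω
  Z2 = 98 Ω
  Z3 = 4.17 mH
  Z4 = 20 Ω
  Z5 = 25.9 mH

Step 1 — Angular frequency: ω = 2π·f = 2π·142 = 892.2 rad/s.
Step 2 — Component impedances:
  Z1: Z = R = 21 Ω
  Z2: Z = R = 98 Ω
  Z3: Z = jωL = j·892.2·0.00417 = 0 + j3.721 Ω
  Z4: Z = R = 20 Ω
  Z5: Z = jωL = j·892.2·0.0259 = 0 + j23.11 Ω
Step 3 — Bridge requires nodal analysis (the Z5 bridge couples midpoints C and D, so the two paths cannot be reduced to a simple series/parallel combination). Setting node B to ground and injecting 1 A at node A, the 3-node admittance system at A, C, D solves to V_A = Z_AB = 17.59 + j3.051 Ω = 17.85∠9.8° Ω.
Step 4 — Power factor: PF = cos(φ) = Re(Z)/|Z| = 17.587/17.85 = 0.9853.
Step 5 — Type: Im(Z) = 3.051 ⇒ lagging (phase φ = 9.8°).

PF = 0.9853 (lagging, φ = 9.8°)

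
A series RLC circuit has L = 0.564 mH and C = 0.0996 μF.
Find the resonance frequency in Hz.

Step 1 — Resonance condition Im(Z)=0 gives ω₀ = 1/√(LC).
Step 2 — ω₀ = 1/√(0.000564·9.96e-08) = 1.334e+05 rad/s.
Step 3 — f₀ = ω₀/(2π) = 2.123e+04 Hz.

f₀ = 2.123e+04 Hz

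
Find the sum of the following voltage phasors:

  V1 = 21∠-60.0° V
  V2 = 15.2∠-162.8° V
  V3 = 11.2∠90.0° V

Step 1 — Convert each phasor to rectangular form:
  V1 = 21·(cos(-60.0°) + j·sin(-60.0°)) = 10.5 - j18.19 V
  V2 = 15.2·(cos(-162.8°) + j·sin(-162.8°)) = -14.52 - j4.495 V
  V3 = 11.2·(cos(90.0°) + j·sin(90.0°)) = 0 + j11.2 V
Step 2 — Sum components: V_total = -4.02 - j11.48 V.
Step 3 — Convert to polar: |V_total| = 12.16 V, ∠V_total = -109.3°.

V_total = 12.16∠-109.3° V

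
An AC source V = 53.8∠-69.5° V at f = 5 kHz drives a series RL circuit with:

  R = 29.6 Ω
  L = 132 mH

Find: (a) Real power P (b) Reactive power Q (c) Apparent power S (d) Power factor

Step 1 — Angular frequency: ω = 2π·f = 2π·5000 = 3.142e+04 rad/s.
Step 2 — Component impedances:
  R: Z = R = 29.6 Ω
  L: Z = jωL = j·3.142e+04·0.132 = 0 + j4147 Ω
Step 3 — Series combination: Z_total = R + L = 29.6 + j4147 Ω = 4147∠89.6° Ω.
Step 4 — Source phasor: V = 53.8∠-69.5° V = 18.84 - j50.39 V.
Step 5 — Current: I = V / Z = -0.01212 - j0.00463 A = 0.01297∠-159.1° A.
Step 6 — Complex power: S = V·I* = 0.004982 + j0.6979 VA.
Step 7 — Real power: P = Re(S) = 0.004982 W.
Step 8 — Reactive power: Q = Im(S) = 0.6979 VAR.
Step 9 — Apparent power: |S| = 0.698 VA.
Step 10 — Power factor: PF = P/|S| = 0.007138 (lagging).

(a) P = 0.004982 W  (b) Q = 0.6979 VAR  (c) S = 0.698 VA  (d) PF = 0.007138 (lagging)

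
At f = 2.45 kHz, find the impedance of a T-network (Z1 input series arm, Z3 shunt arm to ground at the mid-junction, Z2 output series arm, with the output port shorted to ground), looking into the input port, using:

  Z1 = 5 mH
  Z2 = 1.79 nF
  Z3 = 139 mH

Step 1 — Angular frequency: ω = 2π·f = 2π·2450 = 1.539e+04 rad/s.
Step 2 — Component impedances:
  Z1: Z = jωL = j·1.539e+04·0.005 = 0 + j76.97 Ω
  Z2: Z = 1/(jωC) = -j/(ω·C) = 0 - j3.629e+04 Ω
  Z3: Z = jωL = j·1.539e+04·0.139 = 0 + j2140 Ω
Step 3 — With the output port shorted to ground, the output series arm Z2 runs from the junction to ground; the shunt arm Z3 also runs from the junction to ground. They appear in parallel: Z3 || Z2 = 0 + j2274 Ω.
Step 4 — Series with input arm Z1: Z_in = Z1 + (Z3 || Z2) = 0 + j2351 Ω = 2351∠90.0° Ω.

Z = 0 + j2351 Ω = 2351∠90.0° Ω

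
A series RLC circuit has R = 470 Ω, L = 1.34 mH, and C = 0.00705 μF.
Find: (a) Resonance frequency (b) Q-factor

Step 1 — Resonance condition Im(Z)=0 gives ω₀ = 1/√(LC).
Step 2 — ω₀ = 1/√(0.00134·7.05e-09) = 3.254e+05 rad/s.
Step 3 — f₀ = ω₀/(2π) = 5.178e+04 Hz.
Step 4 — Series Q: Q = ω₀L/R = 3.254e+05·0.00134/470 = 0.9276.

(a) f₀ = 5.178e+04 Hz  (b) Q = 0.9276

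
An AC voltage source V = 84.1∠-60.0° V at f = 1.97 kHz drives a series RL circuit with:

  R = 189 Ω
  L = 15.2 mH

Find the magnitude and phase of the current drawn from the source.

Step 1 — Angular frequency: ω = 2π·f = 2π·1970 = 1.238e+04 rad/s.
Step 2 — Component impedances:
  R: Z = R = 189 Ω
  L: Z = jωL = j·1.238e+04·0.0152 = 0 + j188.1 Ω
Step 3 — Series combination: Z_total = R + L = 189 + j188.1 Ω = 266.7∠44.9° Ω.
Step 4 — Source phasor: V = 84.1∠-60.0° V = 42.05 - j72.83 V.
Step 5 — Ohm's law: I = V / Z_total = (42.05 - j72.83) / (189 + j188.1) = -0.08093 - j0.3048 A.
Step 6 — Convert to polar: |I| = 0.3154 A, ∠I = -104.9°.

I = 0.3154∠-104.9° A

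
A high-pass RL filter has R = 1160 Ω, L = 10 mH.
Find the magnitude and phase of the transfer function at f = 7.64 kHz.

Step 1 — Angular frequency: ω = 2π·7640 = 4.8e+04 rad/s.
Step 2 — Transfer function: H(jω) = jωL/(R + jωL).
Step 3 — Numerator jωL = j·480; denominator R + jωL = 1160 + j480.
Step 4 — H = 0.1462 + j0.3533.
Step 5 — Magnitude: |H| = 0.3824 (-8.4 dB); phase: φ = 67.5°.

|H| = 0.3824 (-8.4 dB), φ = 67.5°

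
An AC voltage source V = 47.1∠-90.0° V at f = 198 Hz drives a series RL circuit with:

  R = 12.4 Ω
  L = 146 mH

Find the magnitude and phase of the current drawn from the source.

Step 1 — Angular frequency: ω = 2π·f = 2π·198 = 1244 rad/s.
Step 2 — Component impedances:
  R: Z = R = 12.4 Ω
  L: Z = jωL = j·1244·0.146 = 0 + j181.6 Ω
Step 3 — Series combination: Z_total = R + L = 12.4 + j181.6 Ω = 182.1∠86.1° Ω.
Step 4 — Source phasor: V = 47.1∠-90.0° V = 0 - j47.1 V.
Step 5 — Ohm's law: I = V / Z_total = (0 - j47.1) / (12.4 + j181.6) = -0.2581 - j0.01762 A.
Step 6 — Convert to polar: |I| = 0.2587 A, ∠I = -176.1°.

I = 0.2587∠-176.1° A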